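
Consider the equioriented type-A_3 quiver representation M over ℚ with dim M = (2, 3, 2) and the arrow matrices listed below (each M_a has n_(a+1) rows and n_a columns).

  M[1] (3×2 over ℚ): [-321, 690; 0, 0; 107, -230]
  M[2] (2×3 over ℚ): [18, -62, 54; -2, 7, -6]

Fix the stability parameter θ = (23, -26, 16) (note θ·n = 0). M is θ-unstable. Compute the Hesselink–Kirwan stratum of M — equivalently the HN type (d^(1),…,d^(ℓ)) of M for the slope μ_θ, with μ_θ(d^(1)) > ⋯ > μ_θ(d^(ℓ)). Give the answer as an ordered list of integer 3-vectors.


Via rank(M_{q-1}∘⋯∘M_p): M ≅ I[1,1], I[1,2], I[2,3]^2.
μ_θ-semistable layers: μ^(1)=23; μ^(2)=16; μ^(3)=-3/2; μ^(4)=-26

((1, 0, 0); (0, 0, 2); (1, 1, 0); (0, 2, 0))


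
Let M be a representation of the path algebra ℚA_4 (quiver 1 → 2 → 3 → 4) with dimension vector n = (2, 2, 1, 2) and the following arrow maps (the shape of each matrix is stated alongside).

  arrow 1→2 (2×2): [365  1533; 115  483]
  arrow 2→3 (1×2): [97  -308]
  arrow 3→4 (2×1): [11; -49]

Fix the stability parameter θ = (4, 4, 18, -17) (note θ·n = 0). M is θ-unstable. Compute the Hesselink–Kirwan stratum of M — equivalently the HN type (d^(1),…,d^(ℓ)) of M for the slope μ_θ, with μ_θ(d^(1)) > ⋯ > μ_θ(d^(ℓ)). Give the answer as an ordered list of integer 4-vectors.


Barcode: M ≅ I[1,1], I[1,4], I[2,2], I[4,4]. HN layers by μ_θ (3 steps, strictly decreasing):
  μ^(1)=4; μ^(2)=9/4; μ^(3)=-17

((1, 1, 0, 0); (1, 1, 1, 1); (0, 0, 0, 1))


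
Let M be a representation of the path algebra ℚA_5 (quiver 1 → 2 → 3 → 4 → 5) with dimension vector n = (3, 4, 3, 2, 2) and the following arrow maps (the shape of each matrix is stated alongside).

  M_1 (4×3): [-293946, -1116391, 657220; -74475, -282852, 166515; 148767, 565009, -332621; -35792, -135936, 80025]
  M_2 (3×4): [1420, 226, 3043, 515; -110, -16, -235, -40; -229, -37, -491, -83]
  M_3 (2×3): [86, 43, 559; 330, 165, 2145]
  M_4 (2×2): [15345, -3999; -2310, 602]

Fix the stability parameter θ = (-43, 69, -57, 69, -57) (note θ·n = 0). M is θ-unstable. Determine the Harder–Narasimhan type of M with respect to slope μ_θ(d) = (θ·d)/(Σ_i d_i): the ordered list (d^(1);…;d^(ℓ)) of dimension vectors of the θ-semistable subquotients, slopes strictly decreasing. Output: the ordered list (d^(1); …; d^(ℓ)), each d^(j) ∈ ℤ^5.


Barcode: M ≅ I[1,2], I[1,3], I[1,4], I[2,3], I[4,5], I[5,5]. HN layers by μ_θ (4 steps, strictly decreasing):
  μ^(1)=69; μ^(2)=6; μ^(3)=-43; μ^(4)=-57

((0, 1, 0, 1, 0); (0, 3, 3, 1, 1); (3, 0, 0, 0, 0); (0, 0, 0, 0, 1))


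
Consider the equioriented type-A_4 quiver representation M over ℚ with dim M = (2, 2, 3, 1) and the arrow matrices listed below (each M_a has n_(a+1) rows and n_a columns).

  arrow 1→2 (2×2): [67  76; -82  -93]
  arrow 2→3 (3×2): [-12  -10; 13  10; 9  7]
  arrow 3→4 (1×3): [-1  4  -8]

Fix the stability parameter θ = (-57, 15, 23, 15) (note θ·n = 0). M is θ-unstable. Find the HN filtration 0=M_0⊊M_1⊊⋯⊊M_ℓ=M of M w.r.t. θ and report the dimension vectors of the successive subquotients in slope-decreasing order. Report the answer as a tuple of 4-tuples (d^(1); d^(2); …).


Interval decomposition of M: I[1,3], I[1,4], I[3,3].
HN type (ℓ=4): μ^(1)=23; μ^(2)=19; μ^(3)=15; μ^(4)=-57

((0, 0, 2, 0); (0, 0, 1, 1); (0, 2, 0, 0); (2, 0, 0, 0))


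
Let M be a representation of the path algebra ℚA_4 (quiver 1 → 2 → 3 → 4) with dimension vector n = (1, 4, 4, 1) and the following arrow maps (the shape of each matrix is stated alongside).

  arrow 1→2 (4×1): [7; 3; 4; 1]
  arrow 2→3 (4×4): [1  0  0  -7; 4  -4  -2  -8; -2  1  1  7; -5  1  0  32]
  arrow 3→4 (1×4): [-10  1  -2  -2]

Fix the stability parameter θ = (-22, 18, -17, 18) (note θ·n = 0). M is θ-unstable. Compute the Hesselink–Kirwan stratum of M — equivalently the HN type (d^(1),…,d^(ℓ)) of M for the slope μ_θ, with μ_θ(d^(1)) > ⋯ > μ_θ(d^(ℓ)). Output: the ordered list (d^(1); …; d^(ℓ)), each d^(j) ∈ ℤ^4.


Interval decomposition of M: I[1,2], I[2,3]^2, I[2,4], I[3,3].
HN type (ℓ=4): μ^(1)=18; μ^(2)=1/2; μ^(3)=-17; μ^(4)=-22

((0, 1, 0, 1); (0, 3, 3, 0); (0, 0, 1, 0); (1, 0, 0, 0))


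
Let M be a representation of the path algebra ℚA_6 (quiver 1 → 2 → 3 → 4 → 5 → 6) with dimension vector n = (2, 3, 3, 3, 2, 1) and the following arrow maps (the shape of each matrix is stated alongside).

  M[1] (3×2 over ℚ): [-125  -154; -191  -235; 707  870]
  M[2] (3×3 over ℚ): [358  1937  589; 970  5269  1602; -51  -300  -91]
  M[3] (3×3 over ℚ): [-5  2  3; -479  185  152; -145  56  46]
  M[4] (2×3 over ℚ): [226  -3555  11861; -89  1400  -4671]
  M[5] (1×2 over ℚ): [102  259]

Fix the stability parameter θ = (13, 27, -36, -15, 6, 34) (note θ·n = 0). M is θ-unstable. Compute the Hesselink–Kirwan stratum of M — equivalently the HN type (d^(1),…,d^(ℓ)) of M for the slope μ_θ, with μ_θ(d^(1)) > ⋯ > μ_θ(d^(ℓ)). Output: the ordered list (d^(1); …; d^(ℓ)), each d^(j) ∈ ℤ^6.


Via rank(M_{q-1}∘⋯∘M_p): M ≅ I[1,5], I[1,6], I[2,4].
μ_θ-semistable layers: μ^(1)=34; μ^(2)=6; μ^(3)=-11/4; μ^(4)=-8

((0, 0, 0, 0, 0, 1); (0, 0, 0, 0, 2, 0); (2, 2, 2, 2, 0, 0); (0, 1, 1, 1, 0, 0))


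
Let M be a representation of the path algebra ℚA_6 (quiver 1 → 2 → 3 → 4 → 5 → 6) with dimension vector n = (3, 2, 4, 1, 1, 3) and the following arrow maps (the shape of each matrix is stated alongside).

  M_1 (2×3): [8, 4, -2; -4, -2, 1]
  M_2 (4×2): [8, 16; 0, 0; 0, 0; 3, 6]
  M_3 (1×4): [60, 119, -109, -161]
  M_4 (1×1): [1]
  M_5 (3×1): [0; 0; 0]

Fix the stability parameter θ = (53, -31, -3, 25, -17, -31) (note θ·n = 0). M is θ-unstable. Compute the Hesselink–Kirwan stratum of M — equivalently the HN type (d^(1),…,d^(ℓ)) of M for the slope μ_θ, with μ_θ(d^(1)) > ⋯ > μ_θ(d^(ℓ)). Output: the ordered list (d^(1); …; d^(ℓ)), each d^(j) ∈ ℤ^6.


Via rank(M_{q-1}∘⋯∘M_p): M ≅ I[1,1]^2, I[1,2], I[2,5], I[3,3]^3, I[6,6]^3.
μ_θ-semistable layers: μ^(1)=53; μ^(2)=11; μ^(3)=4; μ^(4)=-3; μ^(5)=-31

((2, 0, 0, 0, 0, 0); (1, 1, 0, 0, 0, 0); (0, 0, 0, 1, 1, 0); (0, 0, 4, 0, 0, 0); (0, 1, 0, 0, 0, 3))


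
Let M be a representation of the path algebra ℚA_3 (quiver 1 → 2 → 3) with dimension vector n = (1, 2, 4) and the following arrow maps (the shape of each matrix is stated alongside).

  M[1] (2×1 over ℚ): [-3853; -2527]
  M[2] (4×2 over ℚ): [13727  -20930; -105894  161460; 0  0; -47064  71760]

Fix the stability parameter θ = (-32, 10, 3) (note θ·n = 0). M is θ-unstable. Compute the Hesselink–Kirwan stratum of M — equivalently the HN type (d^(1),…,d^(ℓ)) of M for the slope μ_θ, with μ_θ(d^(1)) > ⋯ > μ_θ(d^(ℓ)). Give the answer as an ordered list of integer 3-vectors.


Interval decomposition of M: I[1,3], I[2,2], I[3,3]^3.
HN type (ℓ=4): μ^(1)=10; μ^(2)=13/2; μ^(3)=3; μ^(4)=-32

((0, 1, 0); (0, 1, 1); (0, 0, 3); (1, 0, 0))


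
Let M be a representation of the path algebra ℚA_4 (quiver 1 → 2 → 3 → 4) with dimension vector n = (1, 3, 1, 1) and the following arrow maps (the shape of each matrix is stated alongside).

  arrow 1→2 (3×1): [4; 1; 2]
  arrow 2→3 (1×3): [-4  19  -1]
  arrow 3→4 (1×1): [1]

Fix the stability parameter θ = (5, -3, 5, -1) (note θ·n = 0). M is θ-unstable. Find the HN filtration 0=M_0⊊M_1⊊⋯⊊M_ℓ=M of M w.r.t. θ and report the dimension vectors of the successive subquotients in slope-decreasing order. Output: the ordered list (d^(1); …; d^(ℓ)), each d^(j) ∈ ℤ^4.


Interval decomposition of M: I[1,4], I[2,2]^2.
HN type (ℓ=3): μ^(1)=2; μ^(2)=1; μ^(3)=-3

((0, 0, 1, 1); (1, 1, 0, 0); (0, 2, 0, 0))


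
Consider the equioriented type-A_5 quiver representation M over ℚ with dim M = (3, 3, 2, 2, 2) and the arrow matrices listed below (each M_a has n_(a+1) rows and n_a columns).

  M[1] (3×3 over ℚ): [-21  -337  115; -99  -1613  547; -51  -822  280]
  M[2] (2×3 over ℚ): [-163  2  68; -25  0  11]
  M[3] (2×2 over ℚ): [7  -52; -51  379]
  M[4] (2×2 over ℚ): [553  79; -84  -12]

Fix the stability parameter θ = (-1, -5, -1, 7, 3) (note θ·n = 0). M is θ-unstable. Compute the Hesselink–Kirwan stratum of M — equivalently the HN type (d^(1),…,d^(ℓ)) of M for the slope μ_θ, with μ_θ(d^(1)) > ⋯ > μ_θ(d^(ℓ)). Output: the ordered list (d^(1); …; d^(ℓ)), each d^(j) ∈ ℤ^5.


Barcode: M ≅ I[1,1], I[1,4], I[1,5], I[2,2], I[5,5]. HN layers by μ_θ (6 steps, strictly decreasing):
  μ^(1)=7; μ^(2)=5; μ^(3)=3; μ^(4)=-1; μ^(5)=-3; μ^(6)=-5

((0, 0, 0, 1, 0); (0, 0, 0, 1, 1); (0, 0, 0, 0, 1); (1, 0, 2, 0, 0); (2, 2, 0, 0, 0); (0, 1, 0, 0, 0))


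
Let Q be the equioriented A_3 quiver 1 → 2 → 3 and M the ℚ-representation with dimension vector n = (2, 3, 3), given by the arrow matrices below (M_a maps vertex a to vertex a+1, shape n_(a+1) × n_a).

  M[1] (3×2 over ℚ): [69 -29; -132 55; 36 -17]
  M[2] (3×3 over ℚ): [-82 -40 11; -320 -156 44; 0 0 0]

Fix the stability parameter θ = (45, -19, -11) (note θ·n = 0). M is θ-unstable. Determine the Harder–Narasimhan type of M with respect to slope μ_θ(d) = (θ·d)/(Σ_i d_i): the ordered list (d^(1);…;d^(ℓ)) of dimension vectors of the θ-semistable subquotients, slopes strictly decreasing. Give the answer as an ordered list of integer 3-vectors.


Via rank(M_{q-1}∘⋯∘M_p): M ≅ I[1,2], I[1,3], I[2,3], I[3,3].
μ_θ-semistable layers: μ^(1)=13; μ^(2)=5; μ^(3)=-11; μ^(4)=-19

((1, 1, 0); (1, 1, 1); (0, 0, 2); (0, 1, 0))


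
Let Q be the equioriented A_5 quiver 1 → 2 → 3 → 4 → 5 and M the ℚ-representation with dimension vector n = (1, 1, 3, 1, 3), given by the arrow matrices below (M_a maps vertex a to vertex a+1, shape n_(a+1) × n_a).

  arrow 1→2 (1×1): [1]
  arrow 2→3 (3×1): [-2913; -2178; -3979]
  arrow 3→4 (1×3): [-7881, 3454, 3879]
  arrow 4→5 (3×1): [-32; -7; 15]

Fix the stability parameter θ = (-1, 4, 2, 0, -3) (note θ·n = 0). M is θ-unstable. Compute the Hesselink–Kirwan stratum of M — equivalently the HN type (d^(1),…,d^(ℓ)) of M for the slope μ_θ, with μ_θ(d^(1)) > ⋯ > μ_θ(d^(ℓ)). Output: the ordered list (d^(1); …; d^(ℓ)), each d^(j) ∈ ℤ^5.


Via rank(M_{q-1}∘⋯∘M_p): M ≅ I[1,3], I[3,3], I[3,5], I[5,5]^2.
μ_θ-semistable layers: μ^(1)=3; μ^(2)=2; μ^(3)=-1/3; μ^(4)=-1; μ^(5)=-3

((0, 1, 1, 0, 0); (0, 0, 1, 0, 0); (0, 0, 1, 1, 1); (1, 0, 0, 0, 0); (0, 0, 0, 0, 2))


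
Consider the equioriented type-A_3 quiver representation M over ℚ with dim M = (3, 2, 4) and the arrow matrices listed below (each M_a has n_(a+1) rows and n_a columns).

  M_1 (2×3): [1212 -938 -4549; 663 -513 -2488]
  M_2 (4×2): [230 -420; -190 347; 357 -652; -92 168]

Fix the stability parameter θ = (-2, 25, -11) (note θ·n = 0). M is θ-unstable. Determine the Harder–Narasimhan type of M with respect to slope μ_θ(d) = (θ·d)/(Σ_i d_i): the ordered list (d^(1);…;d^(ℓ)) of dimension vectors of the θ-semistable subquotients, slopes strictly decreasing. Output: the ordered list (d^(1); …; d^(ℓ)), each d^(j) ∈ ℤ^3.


Interval decomposition of M: I[1,1], I[1,3]^2, I[3,3]^2.
HN type (ℓ=3): μ^(1)=7; μ^(2)=-2; μ^(3)=-11

((0, 2, 2); (3, 0, 0); (0, 0, 2))


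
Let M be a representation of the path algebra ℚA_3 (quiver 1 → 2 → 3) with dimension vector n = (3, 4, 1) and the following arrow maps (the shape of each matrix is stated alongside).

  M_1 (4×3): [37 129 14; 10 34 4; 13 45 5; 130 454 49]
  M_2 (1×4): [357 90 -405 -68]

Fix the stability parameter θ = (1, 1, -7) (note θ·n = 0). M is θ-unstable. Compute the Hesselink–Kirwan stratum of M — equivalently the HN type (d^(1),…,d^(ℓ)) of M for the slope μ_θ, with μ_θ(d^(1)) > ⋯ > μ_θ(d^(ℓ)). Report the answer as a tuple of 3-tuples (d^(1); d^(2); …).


Via rank(M_{q-1}∘⋯∘M_p): M ≅ I[1,1], I[1,2], I[1,3], I[2,2]^2.
μ_θ-semistable layers: μ^(1)=1; μ^(2)=-5/3

((2, 3, 0); (1, 1, 1))


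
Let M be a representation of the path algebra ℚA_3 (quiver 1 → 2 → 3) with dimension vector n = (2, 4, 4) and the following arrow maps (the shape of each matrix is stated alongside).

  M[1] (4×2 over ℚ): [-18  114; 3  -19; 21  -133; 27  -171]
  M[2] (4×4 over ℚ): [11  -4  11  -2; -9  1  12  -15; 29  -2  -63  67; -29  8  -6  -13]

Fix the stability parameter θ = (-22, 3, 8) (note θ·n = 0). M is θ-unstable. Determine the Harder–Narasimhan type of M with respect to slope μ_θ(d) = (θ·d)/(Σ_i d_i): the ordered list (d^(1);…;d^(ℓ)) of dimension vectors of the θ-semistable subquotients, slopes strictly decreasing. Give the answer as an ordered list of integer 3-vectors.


Interval decomposition of M: I[1,1], I[1,3], I[2,3]^3.
HN type (ℓ=3): μ^(1)=8; μ^(2)=3; μ^(3)=-22

((0, 0, 4); (0, 4, 0); (2, 0, 0))


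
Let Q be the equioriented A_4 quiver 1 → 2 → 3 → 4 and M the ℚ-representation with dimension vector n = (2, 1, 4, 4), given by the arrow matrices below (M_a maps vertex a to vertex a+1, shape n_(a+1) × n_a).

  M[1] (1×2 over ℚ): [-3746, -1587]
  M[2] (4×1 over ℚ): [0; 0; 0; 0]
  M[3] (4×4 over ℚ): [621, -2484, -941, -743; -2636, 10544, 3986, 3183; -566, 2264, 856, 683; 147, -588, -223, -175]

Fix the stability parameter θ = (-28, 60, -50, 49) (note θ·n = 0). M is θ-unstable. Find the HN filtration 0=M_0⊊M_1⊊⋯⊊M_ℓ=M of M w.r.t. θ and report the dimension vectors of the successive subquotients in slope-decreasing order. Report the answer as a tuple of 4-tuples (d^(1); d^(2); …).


Interval decomposition of M: I[1,1], I[1,2], I[3,3]^2, I[3,4]^2, I[4,4]^2.
HN type (ℓ=4): μ^(1)=60; μ^(2)=49; μ^(3)=-28; μ^(4)=-50

((0, 1, 0, 0); (0, 0, 0, 4); (2, 0, 0, 0); (0, 0, 4, 0))


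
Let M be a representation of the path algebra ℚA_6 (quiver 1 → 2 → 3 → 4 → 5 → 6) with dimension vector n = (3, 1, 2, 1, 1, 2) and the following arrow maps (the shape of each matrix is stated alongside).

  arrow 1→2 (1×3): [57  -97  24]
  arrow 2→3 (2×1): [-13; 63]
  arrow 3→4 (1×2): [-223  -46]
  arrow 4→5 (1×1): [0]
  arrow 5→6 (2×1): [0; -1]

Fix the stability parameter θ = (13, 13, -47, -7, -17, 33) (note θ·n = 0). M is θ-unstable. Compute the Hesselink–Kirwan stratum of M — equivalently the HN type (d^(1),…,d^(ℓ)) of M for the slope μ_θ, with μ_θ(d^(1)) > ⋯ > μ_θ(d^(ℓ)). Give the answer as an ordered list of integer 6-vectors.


Via rank(M_{q-1}∘⋯∘M_p): M ≅ I[1,1]^2, I[1,4], I[3,3], I[5,6], I[6,6].
μ_θ-semistable layers: μ^(1)=33; μ^(2)=13; μ^(3)=-7; μ^(4)=-17; μ^(5)=-47

((0, 0, 0, 0, 0, 2); (2, 0, 0, 0, 0, 0); (1, 1, 1, 1, 0, 0); (0, 0, 0, 0, 1, 0); (0, 0, 1, 0, 0, 0))


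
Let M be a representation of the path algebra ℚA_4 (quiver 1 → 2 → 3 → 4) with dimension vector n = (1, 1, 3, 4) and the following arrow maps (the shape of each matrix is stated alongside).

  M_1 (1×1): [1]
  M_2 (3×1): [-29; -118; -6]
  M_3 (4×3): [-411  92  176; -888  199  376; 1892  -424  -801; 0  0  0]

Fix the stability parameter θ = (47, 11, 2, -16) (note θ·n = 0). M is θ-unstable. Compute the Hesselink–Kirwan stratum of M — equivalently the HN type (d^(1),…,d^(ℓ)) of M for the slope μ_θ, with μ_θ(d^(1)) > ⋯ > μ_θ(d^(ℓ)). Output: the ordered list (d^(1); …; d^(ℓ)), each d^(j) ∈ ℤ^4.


Interval decomposition of M: I[1,4], I[3,4]^2, I[4,4].
HN type (ℓ=3): μ^(1)=11; μ^(2)=-7; μ^(3)=-16

((1, 1, 1, 1); (0, 0, 2, 2); (0, 0, 0, 1))


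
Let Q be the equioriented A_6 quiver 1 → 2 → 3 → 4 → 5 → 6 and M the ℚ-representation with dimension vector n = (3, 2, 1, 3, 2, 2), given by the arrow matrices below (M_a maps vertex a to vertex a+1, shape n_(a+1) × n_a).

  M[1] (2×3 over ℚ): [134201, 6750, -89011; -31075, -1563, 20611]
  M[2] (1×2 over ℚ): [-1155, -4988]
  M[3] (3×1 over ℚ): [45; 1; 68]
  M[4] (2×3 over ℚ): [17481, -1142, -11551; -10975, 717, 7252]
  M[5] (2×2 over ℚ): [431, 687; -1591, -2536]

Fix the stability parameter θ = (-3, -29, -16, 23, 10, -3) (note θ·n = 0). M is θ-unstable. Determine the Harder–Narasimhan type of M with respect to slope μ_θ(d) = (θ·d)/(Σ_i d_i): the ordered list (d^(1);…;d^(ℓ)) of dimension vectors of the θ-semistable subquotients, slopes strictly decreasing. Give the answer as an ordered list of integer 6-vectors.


Interval decomposition of M: I[1,1], I[1,2], I[1,6], I[4,4], I[4,6].
HN type (ℓ=4): μ^(1)=23; μ^(2)=10; μ^(3)=-3; μ^(4)=-16

((0, 0, 0, 1, 0, 0); (0, 0, 0, 2, 2, 2); (1, 0, 0, 0, 0, 0); (2, 2, 1, 0, 0, 0))


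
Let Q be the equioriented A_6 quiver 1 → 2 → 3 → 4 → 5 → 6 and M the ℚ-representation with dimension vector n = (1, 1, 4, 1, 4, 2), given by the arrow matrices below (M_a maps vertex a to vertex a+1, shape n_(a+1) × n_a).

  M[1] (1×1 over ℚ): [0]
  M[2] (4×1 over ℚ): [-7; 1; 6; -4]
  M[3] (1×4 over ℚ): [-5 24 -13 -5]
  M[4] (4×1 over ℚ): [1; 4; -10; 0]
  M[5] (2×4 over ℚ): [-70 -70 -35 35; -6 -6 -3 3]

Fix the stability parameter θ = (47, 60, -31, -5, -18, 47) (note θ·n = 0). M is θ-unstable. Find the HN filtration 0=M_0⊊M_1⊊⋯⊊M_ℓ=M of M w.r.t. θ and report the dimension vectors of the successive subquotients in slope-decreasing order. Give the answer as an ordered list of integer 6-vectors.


Interval decomposition of M: I[1,1], I[2,5], I[3,3]^3, I[5,5]^2, I[5,6], I[6,6].
HN type (ℓ=4): μ^(1)=47; μ^(2)=3/2; μ^(3)=-18; μ^(4)=-31

((1, 0, 0, 0, 0, 2); (0, 1, 1, 1, 1, 0); (0, 0, 0, 0, 3, 0); (0, 0, 3, 0, 0, 0))


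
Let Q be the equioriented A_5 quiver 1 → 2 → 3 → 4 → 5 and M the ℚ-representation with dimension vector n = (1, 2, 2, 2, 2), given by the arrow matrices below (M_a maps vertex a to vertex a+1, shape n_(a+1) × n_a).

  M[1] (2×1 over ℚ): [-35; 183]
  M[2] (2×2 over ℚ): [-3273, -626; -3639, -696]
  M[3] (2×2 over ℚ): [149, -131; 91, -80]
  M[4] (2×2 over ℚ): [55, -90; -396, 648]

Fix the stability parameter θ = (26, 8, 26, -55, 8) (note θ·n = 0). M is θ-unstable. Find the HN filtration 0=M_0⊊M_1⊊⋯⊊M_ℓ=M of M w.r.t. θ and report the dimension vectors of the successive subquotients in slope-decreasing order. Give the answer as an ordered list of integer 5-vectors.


Interval decomposition of M: I[1,4], I[2,5], I[5,5].
HN type (ℓ=3): μ^(1)=8; μ^(2)=5/4; μ^(3)=-7

((0, 0, 0, 0, 2); (1, 1, 1, 1, 0); (0, 1, 1, 1, 0))


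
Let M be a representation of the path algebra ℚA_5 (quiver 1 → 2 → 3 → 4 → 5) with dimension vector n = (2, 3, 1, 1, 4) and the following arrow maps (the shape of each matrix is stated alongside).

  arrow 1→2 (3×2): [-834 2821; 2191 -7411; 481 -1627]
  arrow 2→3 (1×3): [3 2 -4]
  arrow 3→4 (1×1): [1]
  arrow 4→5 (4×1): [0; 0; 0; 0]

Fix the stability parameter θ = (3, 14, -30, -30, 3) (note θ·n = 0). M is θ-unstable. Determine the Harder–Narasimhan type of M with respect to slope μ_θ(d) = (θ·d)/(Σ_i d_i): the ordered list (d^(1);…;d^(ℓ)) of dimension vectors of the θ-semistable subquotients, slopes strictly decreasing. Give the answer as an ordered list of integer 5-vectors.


Barcode: M ≅ I[1,2], I[1,4], I[2,2], I[5,5]^4. HN layers by μ_θ (3 steps, strictly decreasing):
  μ^(1)=14; μ^(2)=3; μ^(3)=-43/4

((0, 2, 0, 0, 0); (1, 0, 0, 0, 4); (1, 1, 1, 1, 0))


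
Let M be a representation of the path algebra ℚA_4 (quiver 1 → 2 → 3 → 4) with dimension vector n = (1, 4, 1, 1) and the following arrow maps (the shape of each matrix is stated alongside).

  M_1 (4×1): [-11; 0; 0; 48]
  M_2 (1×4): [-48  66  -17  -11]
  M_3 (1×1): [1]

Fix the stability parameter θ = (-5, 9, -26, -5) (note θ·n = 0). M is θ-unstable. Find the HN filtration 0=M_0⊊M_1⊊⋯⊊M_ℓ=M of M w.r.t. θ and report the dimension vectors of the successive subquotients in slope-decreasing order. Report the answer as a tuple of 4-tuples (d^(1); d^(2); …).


Via rank(M_{q-1}∘⋯∘M_p): M ≅ I[1,2], I[2,2]^2, I[2,4].
μ_θ-semistable layers: μ^(1)=9; μ^(2)=-5; μ^(3)=-17/2

((0, 3, 0, 0); (1, 0, 0, 1); (0, 1, 1, 0))


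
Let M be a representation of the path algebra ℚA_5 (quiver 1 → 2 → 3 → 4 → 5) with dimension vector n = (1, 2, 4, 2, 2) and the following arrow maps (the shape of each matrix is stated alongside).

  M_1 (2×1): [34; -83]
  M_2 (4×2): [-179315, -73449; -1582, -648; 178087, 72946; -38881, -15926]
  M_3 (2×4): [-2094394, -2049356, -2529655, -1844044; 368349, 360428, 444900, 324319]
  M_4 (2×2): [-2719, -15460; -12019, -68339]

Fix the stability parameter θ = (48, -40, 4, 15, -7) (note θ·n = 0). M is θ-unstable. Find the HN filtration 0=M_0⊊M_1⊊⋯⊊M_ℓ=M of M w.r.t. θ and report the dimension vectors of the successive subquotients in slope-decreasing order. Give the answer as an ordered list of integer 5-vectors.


Barcode: M ≅ I[1,5], I[2,5], I[3,3]^2. HN layers by μ_θ (2 steps, strictly decreasing):
  μ^(1)=4; μ^(2)=-40

((1, 1, 4, 2, 2); (0, 1, 0, 0, 0))


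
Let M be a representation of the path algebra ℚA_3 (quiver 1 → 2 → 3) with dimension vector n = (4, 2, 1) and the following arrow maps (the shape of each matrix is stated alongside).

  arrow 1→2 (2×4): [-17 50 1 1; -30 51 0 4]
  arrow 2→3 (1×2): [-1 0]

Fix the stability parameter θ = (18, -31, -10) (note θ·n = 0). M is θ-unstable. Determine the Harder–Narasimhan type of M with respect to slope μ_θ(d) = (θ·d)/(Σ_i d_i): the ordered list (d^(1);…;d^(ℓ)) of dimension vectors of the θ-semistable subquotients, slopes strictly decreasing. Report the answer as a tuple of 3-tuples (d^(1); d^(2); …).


Via rank(M_{q-1}∘⋯∘M_p): M ≅ I[1,1]^2, I[1,2], I[1,3].
μ_θ-semistable layers: μ^(1)=18; μ^(2)=-13/2; μ^(3)=-23/3

((2, 0, 0); (1, 1, 0); (1, 1, 1))


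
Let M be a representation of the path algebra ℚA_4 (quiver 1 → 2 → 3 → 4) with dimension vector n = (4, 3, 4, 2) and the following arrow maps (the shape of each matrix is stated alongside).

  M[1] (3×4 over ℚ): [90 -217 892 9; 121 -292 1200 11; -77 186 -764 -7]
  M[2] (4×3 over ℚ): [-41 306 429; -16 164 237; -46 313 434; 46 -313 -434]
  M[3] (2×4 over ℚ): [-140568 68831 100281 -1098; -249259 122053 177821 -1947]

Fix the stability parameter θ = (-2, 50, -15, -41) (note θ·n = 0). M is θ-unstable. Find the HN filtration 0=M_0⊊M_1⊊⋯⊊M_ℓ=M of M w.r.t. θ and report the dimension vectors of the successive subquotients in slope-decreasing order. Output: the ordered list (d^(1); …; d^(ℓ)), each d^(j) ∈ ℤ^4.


Via rank(M_{q-1}∘⋯∘M_p): M ≅ I[1,1], I[1,3], I[1,4]^2, I[3,3].
μ_θ-semistable layers: μ^(1)=35/2; μ^(2)=-2; μ^(3)=-15

((0, 1, 1, 0); (4, 2, 2, 2); (0, 0, 1, 0))


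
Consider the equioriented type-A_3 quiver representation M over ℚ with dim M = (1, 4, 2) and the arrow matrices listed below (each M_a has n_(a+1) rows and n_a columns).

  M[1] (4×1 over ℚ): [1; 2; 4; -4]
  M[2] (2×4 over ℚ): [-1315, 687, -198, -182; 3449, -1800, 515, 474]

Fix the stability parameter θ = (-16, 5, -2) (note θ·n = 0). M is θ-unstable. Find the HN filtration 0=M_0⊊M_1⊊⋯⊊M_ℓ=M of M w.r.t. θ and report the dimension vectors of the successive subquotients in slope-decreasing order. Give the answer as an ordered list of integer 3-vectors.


Barcode: M ≅ I[1,3], I[2,2]^2, I[2,3]. HN layers by μ_θ (3 steps, strictly decreasing):
  μ^(1)=5; μ^(2)=3/2; μ^(3)=-16

((0, 2, 0); (0, 2, 2); (1, 0, 0))


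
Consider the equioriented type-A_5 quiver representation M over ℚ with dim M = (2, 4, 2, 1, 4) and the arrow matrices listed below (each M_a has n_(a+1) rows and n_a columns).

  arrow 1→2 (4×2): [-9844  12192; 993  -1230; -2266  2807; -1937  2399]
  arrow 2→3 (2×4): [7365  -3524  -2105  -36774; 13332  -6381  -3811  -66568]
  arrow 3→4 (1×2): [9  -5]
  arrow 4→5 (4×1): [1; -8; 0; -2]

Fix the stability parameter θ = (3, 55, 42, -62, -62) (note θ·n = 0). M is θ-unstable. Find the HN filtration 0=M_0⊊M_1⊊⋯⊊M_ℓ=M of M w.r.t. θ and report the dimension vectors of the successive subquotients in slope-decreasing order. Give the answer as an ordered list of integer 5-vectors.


Via rank(M_{q-1}∘⋯∘M_p): M ≅ I[1,3], I[1,5], I[2,2]^2, I[5,5]^3.
μ_θ-semistable layers: μ^(1)=55; μ^(2)=97/2; μ^(3)=3; μ^(4)=-24/5; μ^(5)=-62

((0, 2, 0, 0, 0); (0, 1, 1, 0, 0); (1, 0, 0, 0, 0); (1, 1, 1, 1, 1); (0, 0, 0, 0, 3))


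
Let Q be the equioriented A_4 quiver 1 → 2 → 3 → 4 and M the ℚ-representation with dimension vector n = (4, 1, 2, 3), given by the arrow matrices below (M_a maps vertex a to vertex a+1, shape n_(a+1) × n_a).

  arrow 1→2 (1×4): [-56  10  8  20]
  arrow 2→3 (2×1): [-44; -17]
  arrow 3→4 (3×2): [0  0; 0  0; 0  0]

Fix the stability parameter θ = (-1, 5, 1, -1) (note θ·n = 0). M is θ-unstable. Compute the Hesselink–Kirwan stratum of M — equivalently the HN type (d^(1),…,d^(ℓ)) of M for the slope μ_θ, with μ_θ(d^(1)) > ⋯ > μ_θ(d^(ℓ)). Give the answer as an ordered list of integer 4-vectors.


Interval decomposition of M: I[1,1]^3, I[1,3], I[3,3], I[4,4]^3.
HN type (ℓ=3): μ^(1)=3; μ^(2)=1; μ^(3)=-1

((0, 1, 1, 0); (0, 0, 1, 0); (4, 0, 0, 3))


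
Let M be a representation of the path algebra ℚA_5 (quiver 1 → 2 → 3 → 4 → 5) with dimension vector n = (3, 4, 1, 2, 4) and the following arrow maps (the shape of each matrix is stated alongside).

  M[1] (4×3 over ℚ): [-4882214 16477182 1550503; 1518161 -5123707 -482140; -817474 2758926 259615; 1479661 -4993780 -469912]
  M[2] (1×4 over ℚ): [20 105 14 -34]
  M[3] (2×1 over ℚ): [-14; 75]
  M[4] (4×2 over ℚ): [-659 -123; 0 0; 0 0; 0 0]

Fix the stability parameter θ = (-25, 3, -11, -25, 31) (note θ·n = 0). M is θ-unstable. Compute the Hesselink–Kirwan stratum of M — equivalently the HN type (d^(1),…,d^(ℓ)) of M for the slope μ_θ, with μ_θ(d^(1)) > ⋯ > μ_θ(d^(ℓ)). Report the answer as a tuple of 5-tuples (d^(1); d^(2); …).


Barcode: M ≅ I[1,2]^2, I[1,5], I[2,2], I[4,4], I[5,5]^3. HN layers by μ_θ (4 steps, strictly decreasing):
  μ^(1)=31; μ^(2)=3; μ^(3)=-11; μ^(4)=-25

((0, 0, 0, 0, 4); (0, 3, 0, 0, 0); (0, 1, 1, 1, 0); (3, 0, 0, 1, 0))


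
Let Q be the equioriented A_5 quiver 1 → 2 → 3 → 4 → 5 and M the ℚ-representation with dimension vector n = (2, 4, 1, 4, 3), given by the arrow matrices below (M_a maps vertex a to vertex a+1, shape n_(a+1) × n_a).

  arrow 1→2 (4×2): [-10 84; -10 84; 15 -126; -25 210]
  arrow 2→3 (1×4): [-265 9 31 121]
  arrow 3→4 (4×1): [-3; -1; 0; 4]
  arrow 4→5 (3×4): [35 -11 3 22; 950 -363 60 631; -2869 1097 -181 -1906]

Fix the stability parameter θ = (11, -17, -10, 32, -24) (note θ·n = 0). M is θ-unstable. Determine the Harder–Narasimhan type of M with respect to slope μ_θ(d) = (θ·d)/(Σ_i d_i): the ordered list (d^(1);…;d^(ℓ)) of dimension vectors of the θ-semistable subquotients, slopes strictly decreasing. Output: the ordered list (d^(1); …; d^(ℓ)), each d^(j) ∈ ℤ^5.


Interval decomposition of M: I[1,1], I[1,2], I[2,2]^2, I[2,5], I[4,4], I[4,5]^2.
HN type (ℓ=6): μ^(1)=32; μ^(2)=11; μ^(3)=4; μ^(4)=-3; μ^(5)=-10; μ^(6)=-17

((0, 0, 0, 1, 0); (1, 0, 0, 0, 0); (0, 0, 0, 3, 3); (1, 1, 0, 0, 0); (0, 0, 1, 0, 0); (0, 3, 0, 0, 0))


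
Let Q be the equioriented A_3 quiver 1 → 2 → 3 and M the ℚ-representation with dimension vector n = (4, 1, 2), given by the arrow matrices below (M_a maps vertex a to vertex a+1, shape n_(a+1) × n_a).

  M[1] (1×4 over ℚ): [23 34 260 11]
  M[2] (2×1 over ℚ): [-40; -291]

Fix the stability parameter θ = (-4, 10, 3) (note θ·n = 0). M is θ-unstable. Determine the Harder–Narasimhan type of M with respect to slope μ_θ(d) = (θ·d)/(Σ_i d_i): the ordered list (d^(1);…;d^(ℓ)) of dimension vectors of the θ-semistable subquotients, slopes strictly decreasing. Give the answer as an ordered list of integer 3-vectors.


Interval decomposition of M: I[1,1]^3, I[1,3], I[3,3].
HN type (ℓ=3): μ^(1)=13/2; μ^(2)=3; μ^(3)=-4

((0, 1, 1); (0, 0, 1); (4, 0, 0))


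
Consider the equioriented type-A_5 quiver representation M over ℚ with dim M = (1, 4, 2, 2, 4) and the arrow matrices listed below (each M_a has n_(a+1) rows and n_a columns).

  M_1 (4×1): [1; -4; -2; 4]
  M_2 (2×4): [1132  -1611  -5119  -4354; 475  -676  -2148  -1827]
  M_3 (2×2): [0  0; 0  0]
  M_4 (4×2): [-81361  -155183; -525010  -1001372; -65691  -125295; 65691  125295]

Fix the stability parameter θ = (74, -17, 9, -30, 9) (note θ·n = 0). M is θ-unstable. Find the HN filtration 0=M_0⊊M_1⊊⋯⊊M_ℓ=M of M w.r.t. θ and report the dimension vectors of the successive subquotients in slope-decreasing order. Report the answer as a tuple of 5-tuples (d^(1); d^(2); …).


Barcode: M ≅ I[1,3], I[2,2]^2, I[2,3], I[4,5]^2, I[5,5]^2. HN layers by μ_θ (4 steps, strictly decreasing):
  μ^(1)=22; μ^(2)=9; μ^(3)=-17; μ^(4)=-30

((1, 1, 1, 0, 0); (0, 0, 1, 0, 4); (0, 3, 0, 0, 0); (0, 0, 0, 2, 0))


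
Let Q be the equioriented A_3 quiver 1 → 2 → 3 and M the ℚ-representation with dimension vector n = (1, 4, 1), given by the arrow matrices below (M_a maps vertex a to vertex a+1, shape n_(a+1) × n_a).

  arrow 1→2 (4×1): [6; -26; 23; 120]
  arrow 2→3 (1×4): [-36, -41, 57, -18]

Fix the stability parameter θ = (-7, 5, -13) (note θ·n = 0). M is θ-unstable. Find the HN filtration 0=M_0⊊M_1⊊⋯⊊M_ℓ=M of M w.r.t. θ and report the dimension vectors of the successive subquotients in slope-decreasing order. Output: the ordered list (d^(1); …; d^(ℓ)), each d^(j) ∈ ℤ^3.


Interval decomposition of M: I[1,3], I[2,2]^3.
HN type (ℓ=3): μ^(1)=5; μ^(2)=-4; μ^(3)=-7

((0, 3, 0); (0, 1, 1); (1, 0, 0))


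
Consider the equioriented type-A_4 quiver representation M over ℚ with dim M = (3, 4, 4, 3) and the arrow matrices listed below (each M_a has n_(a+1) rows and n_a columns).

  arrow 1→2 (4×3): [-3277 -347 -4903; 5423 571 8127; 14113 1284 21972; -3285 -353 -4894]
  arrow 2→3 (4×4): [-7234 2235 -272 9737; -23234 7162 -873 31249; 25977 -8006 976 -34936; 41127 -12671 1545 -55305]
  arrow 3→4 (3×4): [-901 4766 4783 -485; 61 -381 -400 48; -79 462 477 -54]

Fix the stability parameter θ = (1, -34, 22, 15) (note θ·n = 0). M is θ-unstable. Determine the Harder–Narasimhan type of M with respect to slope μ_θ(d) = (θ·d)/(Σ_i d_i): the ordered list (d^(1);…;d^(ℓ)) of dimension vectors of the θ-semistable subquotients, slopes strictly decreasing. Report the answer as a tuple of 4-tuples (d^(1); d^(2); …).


Via rank(M_{q-1}∘⋯∘M_p): M ≅ I[1,4]^3, I[2,3].
μ_θ-semistable layers: μ^(1)=22; μ^(2)=37/2; μ^(3)=-33/2; μ^(4)=-34

((0, 0, 1, 0); (0, 0, 3, 3); (3, 3, 0, 0); (0, 1, 0, 0))


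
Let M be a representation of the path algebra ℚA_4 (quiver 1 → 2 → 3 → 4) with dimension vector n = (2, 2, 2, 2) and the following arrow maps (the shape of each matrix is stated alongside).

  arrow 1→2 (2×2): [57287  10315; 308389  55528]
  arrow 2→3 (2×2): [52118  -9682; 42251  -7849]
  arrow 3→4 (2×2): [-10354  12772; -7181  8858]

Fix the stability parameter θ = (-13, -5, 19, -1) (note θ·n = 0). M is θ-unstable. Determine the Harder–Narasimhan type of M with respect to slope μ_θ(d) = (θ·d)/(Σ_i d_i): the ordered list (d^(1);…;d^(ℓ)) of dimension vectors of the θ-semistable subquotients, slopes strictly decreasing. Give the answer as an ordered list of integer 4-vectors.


Interval decomposition of M: I[1,2], I[1,3], I[3,4], I[4,4].
HN type (ℓ=5): μ^(1)=19; μ^(2)=9; μ^(3)=-1; μ^(4)=-5; μ^(5)=-13

((0, 0, 1, 0); (0, 0, 1, 1); (0, 0, 0, 1); (0, 2, 0, 0); (2, 0, 0, 0))


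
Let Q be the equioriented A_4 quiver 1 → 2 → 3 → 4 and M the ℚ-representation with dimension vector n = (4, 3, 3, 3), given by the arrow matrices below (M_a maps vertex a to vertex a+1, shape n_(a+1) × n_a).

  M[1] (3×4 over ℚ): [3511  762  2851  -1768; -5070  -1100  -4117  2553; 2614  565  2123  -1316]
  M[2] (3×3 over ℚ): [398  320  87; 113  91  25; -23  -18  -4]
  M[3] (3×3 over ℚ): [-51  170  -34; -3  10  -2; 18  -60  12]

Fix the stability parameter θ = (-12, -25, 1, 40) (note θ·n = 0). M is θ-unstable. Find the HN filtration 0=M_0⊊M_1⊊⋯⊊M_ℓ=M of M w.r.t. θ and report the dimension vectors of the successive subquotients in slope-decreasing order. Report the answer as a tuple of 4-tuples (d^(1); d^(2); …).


Interval decomposition of M: I[1,1], I[1,3]^2, I[1,4], I[4,4]^2.
HN type (ℓ=4): μ^(1)=40; μ^(2)=1; μ^(3)=-12; μ^(4)=-37/2

((0, 0, 0, 3); (0, 0, 3, 0); (1, 0, 0, 0); (3, 3, 0, 0))


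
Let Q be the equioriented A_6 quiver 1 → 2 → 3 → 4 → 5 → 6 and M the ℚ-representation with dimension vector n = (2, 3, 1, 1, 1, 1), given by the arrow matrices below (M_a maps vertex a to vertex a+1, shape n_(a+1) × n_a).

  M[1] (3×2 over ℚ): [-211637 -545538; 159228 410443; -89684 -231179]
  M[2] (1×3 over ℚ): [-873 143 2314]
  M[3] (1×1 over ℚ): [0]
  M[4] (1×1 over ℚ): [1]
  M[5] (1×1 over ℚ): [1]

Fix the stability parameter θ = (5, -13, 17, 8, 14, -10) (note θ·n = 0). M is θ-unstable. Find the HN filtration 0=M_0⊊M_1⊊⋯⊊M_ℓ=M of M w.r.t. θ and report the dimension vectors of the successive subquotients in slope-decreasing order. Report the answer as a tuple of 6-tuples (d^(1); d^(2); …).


Via rank(M_{q-1}∘⋯∘M_p): M ≅ I[1,2], I[1,3], I[2,2], I[4,6].
μ_θ-semistable layers: μ^(1)=17; μ^(2)=4; μ^(3)=-4; μ^(4)=-13

((0, 0, 1, 0, 0, 0); (0, 0, 0, 1, 1, 1); (2, 2, 0, 0, 0, 0); (0, 1, 0, 0, 0, 0))


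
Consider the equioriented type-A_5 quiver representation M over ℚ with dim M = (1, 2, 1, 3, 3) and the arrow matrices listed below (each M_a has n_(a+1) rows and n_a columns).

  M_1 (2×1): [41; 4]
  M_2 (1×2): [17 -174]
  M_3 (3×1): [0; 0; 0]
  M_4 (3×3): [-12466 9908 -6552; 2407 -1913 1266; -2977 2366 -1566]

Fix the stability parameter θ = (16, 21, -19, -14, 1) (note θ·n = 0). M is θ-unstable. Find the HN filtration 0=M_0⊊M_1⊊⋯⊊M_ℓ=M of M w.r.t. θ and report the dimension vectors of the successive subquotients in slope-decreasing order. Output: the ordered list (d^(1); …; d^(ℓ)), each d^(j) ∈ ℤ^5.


Interval decomposition of M: I[1,3], I[2,2], I[4,5]^3.
HN type (ℓ=4): μ^(1)=21; μ^(2)=6; μ^(3)=1; μ^(4)=-14

((0, 1, 0, 0, 0); (1, 1, 1, 0, 0); (0, 0, 0, 0, 3); (0, 0, 0, 3, 0))


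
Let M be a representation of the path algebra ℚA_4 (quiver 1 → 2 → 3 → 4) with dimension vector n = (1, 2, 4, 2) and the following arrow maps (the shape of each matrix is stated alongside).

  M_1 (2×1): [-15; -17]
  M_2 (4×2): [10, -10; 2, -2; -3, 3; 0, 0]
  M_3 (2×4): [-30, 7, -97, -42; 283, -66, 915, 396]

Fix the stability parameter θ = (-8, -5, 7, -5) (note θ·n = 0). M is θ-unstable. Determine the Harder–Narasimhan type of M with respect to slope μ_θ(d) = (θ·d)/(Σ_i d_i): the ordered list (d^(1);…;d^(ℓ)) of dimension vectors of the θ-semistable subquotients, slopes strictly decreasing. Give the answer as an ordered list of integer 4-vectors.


Interval decomposition of M: I[1,4], I[2,2], I[3,3]^2, I[3,4].
HN type (ℓ=4): μ^(1)=7; μ^(2)=1; μ^(3)=-5; μ^(4)=-8

((0, 0, 2, 0); (0, 0, 2, 2); (0, 2, 0, 0); (1, 0, 0, 0))


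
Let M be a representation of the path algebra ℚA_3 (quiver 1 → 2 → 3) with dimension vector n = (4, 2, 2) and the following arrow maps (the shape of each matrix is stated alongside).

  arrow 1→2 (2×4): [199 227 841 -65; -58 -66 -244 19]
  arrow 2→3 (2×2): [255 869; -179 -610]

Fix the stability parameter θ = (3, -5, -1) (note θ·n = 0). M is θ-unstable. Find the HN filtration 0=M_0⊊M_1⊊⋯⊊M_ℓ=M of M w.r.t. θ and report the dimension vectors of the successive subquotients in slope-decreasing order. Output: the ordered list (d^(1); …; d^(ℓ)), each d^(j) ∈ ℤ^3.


Interval decomposition of M: I[1,1]^2, I[1,3]^2.
HN type (ℓ=2): μ^(1)=3; μ^(2)=-1

((2, 0, 0); (2, 2, 2))


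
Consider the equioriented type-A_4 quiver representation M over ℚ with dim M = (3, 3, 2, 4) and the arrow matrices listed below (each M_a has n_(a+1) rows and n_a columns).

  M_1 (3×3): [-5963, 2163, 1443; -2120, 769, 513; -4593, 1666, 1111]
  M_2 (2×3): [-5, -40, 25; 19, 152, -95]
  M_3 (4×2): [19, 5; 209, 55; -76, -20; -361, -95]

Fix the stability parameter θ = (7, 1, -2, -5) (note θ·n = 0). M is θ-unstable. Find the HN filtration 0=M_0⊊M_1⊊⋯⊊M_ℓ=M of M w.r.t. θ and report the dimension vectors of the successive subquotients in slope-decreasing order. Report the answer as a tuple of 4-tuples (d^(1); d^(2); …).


Interval decomposition of M: I[1,2]^2, I[1,3], I[3,4], I[4,4]^3.
HN type (ℓ=4): μ^(1)=4; μ^(2)=2; μ^(3)=-7/2; μ^(4)=-5

((2, 2, 0, 0); (1, 1, 1, 0); (0, 0, 1, 1); (0, 0, 0, 3))


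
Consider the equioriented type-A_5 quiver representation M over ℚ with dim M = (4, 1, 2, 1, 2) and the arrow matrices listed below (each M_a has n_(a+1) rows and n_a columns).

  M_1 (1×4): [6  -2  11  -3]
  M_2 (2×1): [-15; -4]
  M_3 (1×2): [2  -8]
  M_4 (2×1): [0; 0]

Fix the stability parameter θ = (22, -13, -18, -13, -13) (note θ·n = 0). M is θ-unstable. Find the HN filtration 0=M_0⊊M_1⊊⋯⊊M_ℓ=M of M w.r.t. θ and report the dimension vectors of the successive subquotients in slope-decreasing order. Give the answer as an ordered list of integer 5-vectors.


Interval decomposition of M: I[1,1]^3, I[1,4], I[3,3], I[5,5]^2.
HN type (ℓ=4): μ^(1)=22; μ^(2)=-11/2; μ^(3)=-13; μ^(4)=-18

((3, 0, 0, 0, 0); (1, 1, 1, 1, 0); (0, 0, 0, 0, 2); (0, 0, 1, 0, 0))


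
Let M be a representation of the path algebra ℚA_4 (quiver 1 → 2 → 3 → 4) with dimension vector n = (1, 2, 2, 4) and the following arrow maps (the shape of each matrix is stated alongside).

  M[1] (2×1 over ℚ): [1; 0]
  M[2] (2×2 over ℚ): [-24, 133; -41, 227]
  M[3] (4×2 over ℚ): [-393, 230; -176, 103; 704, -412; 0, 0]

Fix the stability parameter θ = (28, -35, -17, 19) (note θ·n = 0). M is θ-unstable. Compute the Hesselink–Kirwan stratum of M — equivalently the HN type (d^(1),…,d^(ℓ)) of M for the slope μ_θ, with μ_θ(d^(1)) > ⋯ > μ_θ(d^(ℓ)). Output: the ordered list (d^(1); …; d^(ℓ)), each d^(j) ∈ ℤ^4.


Via rank(M_{q-1}∘⋯∘M_p): M ≅ I[1,4], I[2,4], I[4,4]^2.
μ_θ-semistable layers: μ^(1)=19; μ^(2)=-8; μ^(3)=-17; μ^(4)=-35

((0, 0, 0, 4); (1, 1, 1, 0); (0, 0, 1, 0); (0, 1, 0, 0))


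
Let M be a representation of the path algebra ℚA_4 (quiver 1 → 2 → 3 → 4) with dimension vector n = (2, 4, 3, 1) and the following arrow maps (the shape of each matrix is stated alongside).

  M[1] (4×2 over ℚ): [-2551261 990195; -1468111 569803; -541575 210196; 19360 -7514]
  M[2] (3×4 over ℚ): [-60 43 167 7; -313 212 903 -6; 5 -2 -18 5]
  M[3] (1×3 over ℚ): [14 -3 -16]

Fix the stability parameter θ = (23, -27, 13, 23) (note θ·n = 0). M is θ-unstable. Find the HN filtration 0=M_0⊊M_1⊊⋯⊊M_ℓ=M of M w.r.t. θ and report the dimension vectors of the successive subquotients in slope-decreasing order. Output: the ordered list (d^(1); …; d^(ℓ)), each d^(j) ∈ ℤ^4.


Barcode: M ≅ I[1,3], I[1,4], I[2,2], I[2,3]. HN layers by μ_θ (4 steps, strictly decreasing):
  μ^(1)=23; μ^(2)=13; μ^(3)=-2; μ^(4)=-27

((0, 0, 0, 1); (0, 0, 3, 0); (2, 2, 0, 0); (0, 2, 0, 0))


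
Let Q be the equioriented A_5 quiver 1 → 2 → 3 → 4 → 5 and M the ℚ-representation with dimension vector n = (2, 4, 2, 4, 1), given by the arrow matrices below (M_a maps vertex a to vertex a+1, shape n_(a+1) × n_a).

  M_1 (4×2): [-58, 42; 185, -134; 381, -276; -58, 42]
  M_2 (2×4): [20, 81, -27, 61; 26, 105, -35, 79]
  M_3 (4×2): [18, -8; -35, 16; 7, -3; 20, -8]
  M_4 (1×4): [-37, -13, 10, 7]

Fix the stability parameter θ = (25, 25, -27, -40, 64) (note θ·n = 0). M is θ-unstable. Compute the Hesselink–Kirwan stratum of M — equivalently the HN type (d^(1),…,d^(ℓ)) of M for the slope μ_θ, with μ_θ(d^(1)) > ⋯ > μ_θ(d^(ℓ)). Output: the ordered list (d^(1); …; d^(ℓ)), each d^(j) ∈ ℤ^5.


Interval decomposition of M: I[1,2]^2, I[2,4], I[2,5], I[4,4]^2.
HN type (ℓ=4): μ^(1)=64; μ^(2)=25; μ^(3)=-14; μ^(4)=-40

((0, 0, 0, 0, 1); (2, 2, 0, 0, 0); (0, 2, 2, 2, 0); (0, 0, 0, 2, 0))
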